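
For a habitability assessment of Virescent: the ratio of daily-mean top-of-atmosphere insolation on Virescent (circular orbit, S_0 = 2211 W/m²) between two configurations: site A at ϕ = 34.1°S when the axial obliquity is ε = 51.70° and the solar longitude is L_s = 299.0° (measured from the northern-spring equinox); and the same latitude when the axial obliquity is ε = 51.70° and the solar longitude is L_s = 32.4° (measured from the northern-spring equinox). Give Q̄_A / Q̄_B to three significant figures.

Q̄_A / Q̄_B ≈ 3.19

— Configuration A (ϕ=-34.1°):
Solar declination: sin δ = sin ε · sin L_s = sin 51.70° × sin 299.0° = -0.68638, so δ = -43.344°.
cos h₀ = −tan(-34.1°) tan(-43.344°) = -0.6390, h₀ = 2.2640 rad.
Bracket: h₀ sin ϕ sin δ + cos ϕ cos δ sin h₀ = 2.2640×-0.56064×-0.68638 + 0.82806×0.72724×0.76920 = 0.871215 + 0.463211 = 1.334426.
Q̄ = (S_0/π) × [bracket] = (2211/π) × 1.334426 = 939.15 W/m².
— Configuration B (ϕ=-34.1°):
Solar declination: sin δ = sin ε · sin L_s = sin 51.70° × sin 32.4° = 0.42050, so δ = +24.866°.
cos h₀ = −tan(-34.1°) tan(+24.866°) = 0.3138, h₀ = 1.2516 rad.
Bracket: h₀ sin ϕ sin δ + cos ϕ cos δ sin h₀ = 1.2516×-0.56064×0.42050 + 0.82806×0.90729×0.94949 = -0.295064 + 0.713343 = 0.418279.
Q̄ = (S_0/π) × [bracket] = (2211/π) × 0.418279 = 294.38 W/m².
Ratio Q̄_A / Q̄_B = 939.15 / 294.38 = 3.190.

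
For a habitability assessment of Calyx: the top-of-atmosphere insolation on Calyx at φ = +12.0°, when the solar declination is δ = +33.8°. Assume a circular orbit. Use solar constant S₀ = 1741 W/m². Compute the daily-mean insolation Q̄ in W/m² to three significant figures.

cos H₀ = −tan(+12.0°) tan(+33.800°) = -0.1423, H₀ = 1.7136 rad.
Bracket: H₀ sin φ sin δ + cos φ cos δ sin H₀ = 1.7136×0.20791×0.55630 + 0.97815×0.83098×0.98982 = 0.198196 + 0.804549 = 1.002745.
Q̄ = (S₀/π) × [bracket] = (1741/π) × 1.002745 = 555.7 W/m².

Q̄ ≈ 556 W/m²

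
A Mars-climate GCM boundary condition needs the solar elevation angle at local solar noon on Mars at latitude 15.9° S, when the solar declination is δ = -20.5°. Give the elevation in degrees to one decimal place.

At local noon the hour angle is zero, so the zenith angle equals |φ − δ| = |-15.9° − (-20.500°)| = 4.600°.
Elevation = 90° − 4.600° = 85.4°.

85.4°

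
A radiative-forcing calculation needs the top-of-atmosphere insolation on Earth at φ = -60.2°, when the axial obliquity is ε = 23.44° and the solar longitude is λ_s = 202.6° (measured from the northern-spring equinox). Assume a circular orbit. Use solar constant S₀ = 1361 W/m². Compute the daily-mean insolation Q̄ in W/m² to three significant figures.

Solar declination: sin δ = sin ε · sin λ_s = sin 23.44° × sin 202.6° = -0.15287, so δ = -8.793°.
cos H₀ = −tan(-60.2°) tan(-8.793°) = -0.2701, H₀ = 1.8443 rad.
Bracket: H₀ sin φ sin δ + cos φ cos δ sin H₀ = 1.8443×-0.86777×-0.15287 + 0.49697×0.98825×0.96283 = 0.244657 + 0.472875 = 0.717532.
Q̄ = (S₀/π) × [bracket] = (1361/π) × 0.717532 = 310.8 W/m².

Q̄ ≈ 311 W/m²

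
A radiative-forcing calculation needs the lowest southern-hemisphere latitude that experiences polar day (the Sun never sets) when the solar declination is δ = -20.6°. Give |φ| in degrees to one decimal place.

Polar day requires cos H₀ = −tan φ tan δ ≤ −1, i.e. tan φ tan δ ≥ 1.
The boundary is |tan φ| · |tan δ| = 1, so |φ| = 90° − |δ| = 90° − 20.6° = 69.4° in the southern hemisphere.

|φ| = 69.4°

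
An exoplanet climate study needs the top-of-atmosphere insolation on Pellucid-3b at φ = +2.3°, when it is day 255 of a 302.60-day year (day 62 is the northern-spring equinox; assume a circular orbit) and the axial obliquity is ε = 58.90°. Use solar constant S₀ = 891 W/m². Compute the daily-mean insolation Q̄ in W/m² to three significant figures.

Solar longitude: λ_s = 360° × (255 − 62)/302.60 = 229.610°.
sin δ = sin 58.90° × sin 229.610° = -0.65218, so δ = -40.706°.
cos H₀ = −tan(+2.3°) tan(-40.706°) = 0.0346, H₀ = 1.5362 rad.
Bracket: H₀ sin φ sin δ + cos φ cos δ sin H₀ = 1.5362×0.04013×-0.65218 + 0.99919×0.75807×0.99940 = -0.040205 + 0.757001 = 0.716796.
Q̄ = (S₀/π) × [bracket] = (891/π) × 0.716796 = 203.3 W/m².

Q̄ ≈ 203 W/m²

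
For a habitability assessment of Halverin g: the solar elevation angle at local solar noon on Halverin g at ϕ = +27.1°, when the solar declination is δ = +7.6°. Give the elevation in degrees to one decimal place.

70.5°

At local noon the hour angle is zero, so the zenith angle equals |ϕ − δ| = |+27.1° − (+7.600°)| = 19.500°.
Elevation = 90° − 19.500° = 70.5°.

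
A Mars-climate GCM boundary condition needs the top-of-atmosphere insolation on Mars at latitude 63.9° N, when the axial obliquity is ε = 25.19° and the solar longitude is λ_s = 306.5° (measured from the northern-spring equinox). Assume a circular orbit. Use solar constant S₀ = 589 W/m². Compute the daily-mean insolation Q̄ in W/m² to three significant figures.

Solar declination: sin δ = sin ε · sin λ_s = sin 25.19° × sin 306.5° = -0.34214, so δ = -20.007°.
cos H₀ = −tan(+63.9°) tan(-20.007°) = 0.7432, H₀ = 0.7329 rad.
Bracket: H₀ sin φ sin δ + cos φ cos δ sin H₀ = 0.7329×0.89803×-0.34214 + 0.43994×0.93965×0.66902 = -0.225185 + 0.276566 = 0.051381.
Q̄ = (S₀/π) × [bracket] = (589/π) × 0.051381 = 9.633 W/m².

Q̄ ≈ 9.63 W/m²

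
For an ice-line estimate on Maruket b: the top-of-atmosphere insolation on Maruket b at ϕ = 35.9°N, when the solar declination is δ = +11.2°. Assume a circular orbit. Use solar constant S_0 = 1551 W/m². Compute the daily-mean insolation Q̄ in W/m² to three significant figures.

cos h₀ = −tan(+35.9°) tan(+11.200°) = -0.1433, h₀ = 1.7146 rad.
Bracket: h₀ sin ϕ sin δ + cos ϕ cos δ sin h₀ = 1.7146×0.58637×0.19423 + 0.81004×0.98096×0.98967 = 0.195277 + 0.786408 = 0.981685.
Q̄ = (S_0/π) × [bracket] = (1551/π) × 0.981685 = 484.7 W/m².

Q̄ ≈ 485 W/m²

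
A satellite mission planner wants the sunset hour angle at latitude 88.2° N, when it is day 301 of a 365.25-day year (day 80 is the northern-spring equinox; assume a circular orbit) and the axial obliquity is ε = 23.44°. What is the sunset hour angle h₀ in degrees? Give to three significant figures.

Solar longitude: L_s = 360° × (301 − 80)/365.25 = 217.823°.
sin δ = sin 23.44° × sin 217.823° = -0.24394, so δ = -14.119°.
cos h₀ = −tan ϕ · tan δ = 8.0040 ≥ 1, so the Sun never rises (polar night) and h₀ = 0.

h₀ = 0.00°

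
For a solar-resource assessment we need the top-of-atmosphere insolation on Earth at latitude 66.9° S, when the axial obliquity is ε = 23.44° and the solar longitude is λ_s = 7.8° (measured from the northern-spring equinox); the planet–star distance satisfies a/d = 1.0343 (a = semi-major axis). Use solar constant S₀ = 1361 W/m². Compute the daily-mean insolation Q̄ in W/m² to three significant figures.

Q̄ ≈ 147 W/m²

Solar declination: sin δ = sin ε · sin λ_s = sin 23.44° × sin 7.8° = 0.05399, so δ = +3.095°.
cos H₀ = −tan(-66.9°) tan(+3.095°) = 0.1268, H₀ = 1.4437 rad.
Bracket: H₀ sin φ sin δ + cos φ cos δ sin H₀ = 1.4437×-0.91982×0.05399 + 0.39234×0.99854×0.99193 = -0.071696 + 0.388606 = 0.316910.
Inverse-square distance factor (a/d)² = 1.0343² = 1.069776.
Q̄ = (S₀/π) × 1.069776 × [bracket] = (1361/π) × 1.069776 × 0.316910 = 146.9 W/m².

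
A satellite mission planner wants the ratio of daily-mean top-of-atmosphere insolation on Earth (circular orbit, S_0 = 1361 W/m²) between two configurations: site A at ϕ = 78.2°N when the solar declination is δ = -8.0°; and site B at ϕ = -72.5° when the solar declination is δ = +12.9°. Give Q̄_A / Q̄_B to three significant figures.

— Configuration A (ϕ=+78.2°):
cos h₀ = −tan(+78.2°) tan(-8.000°) = 0.6727, h₀ = 0.8329 rad.
Bracket: h₀ sin ϕ sin δ + cos ϕ cos δ sin h₀ = 0.8329×0.97887×-0.13917 + 0.20450×0.99027×0.73989 = -0.113465 + 0.149835 = 0.036370.
Q̄ = (S_0/π) × [bracket] = (1361/π) × 0.036370 = 15.756 W/m².
— Configuration B (ϕ=-72.5°):
cos h₀ = −tan(-72.5°) tan(+12.900°) = 0.7264, h₀ = 0.7577 rad.
Bracket: h₀ sin ϕ sin δ + cos ϕ cos δ sin h₀ = 0.7577×-0.95372×0.22325 + 0.30071×0.97476×0.68728 = -0.161328 + 0.201456 = 0.040128.
Q̄ = (S_0/π) × [bracket] = (1361/π) × 0.040128 = 17.384 W/m².
Ratio Q̄_A / Q̄_B = 15.756 / 17.384 = 0.9064.

Q̄_A / Q̄_B ≈ 0.906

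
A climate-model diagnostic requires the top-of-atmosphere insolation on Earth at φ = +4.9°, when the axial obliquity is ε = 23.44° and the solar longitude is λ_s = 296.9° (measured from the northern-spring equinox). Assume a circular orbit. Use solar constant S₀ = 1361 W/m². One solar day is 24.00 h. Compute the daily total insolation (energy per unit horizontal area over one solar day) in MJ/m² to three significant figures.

Solar declination: sin δ = sin ε · sin λ_s = sin 23.44° × sin 296.9° = -0.35475, so δ = -20.778°.
cos H₀ = −tan(+4.9°) tan(-20.778°) = 0.0325, H₀ = 1.5383 rad.
Bracket: H₀ sin φ sin δ + cos φ cos δ sin H₀ = 1.5383×0.08542×-0.35475 + 0.99635×0.93496×0.99947 = -0.046615 + 0.931054 = 0.884439.
Q̄ = (S₀/π) × [bracket] = (1361/π) × 0.884439 = 383.16 W/m².
Daily total = Q̄ × 24.00 h × 3600 s/h = 383.16 × 24.00 × 3600 / 10⁶ = 33.11 MJ/m².

33.1 MJ/m²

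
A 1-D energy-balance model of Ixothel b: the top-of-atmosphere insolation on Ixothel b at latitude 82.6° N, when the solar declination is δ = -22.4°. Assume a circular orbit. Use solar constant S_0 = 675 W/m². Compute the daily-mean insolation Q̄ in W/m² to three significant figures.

Q̄ ≈ 0.00 W/m²

cos h₀ = −tan(+82.6°) tan(-22.400°) = 3.1735 ≥ 1 ⇒ polar night, h₀ = 0 and Q̄ = 0.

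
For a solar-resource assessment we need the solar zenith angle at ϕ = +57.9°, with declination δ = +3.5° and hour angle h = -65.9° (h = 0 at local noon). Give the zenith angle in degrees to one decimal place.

cos θ_z = sin ϕ sin δ + cos ϕ cos δ cos h = 0.051716 + 0.216582 = 0.268298.
θ_z = arccos(0.268298) = 74.4°.

θ_z = 74.4°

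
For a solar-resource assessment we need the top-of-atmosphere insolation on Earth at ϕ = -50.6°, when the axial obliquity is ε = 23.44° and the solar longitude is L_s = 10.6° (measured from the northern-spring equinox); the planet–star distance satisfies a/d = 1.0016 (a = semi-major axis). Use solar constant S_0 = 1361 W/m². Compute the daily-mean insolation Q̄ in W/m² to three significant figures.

Q̄ ≈ 238 W/m²

Solar declination: sin δ = sin ε · sin L_s = sin 23.44° × sin 10.6° = 0.07317, so δ = +4.196°.
cos h₀ = −tan(-50.6°) tan(+4.196°) = 0.0893, h₀ = 1.4814 rad.
Bracket: h₀ sin ϕ sin δ + cos ϕ cos δ sin h₀ = 1.4814×-0.77273×0.07317 + 0.63473×0.99732×0.99600 = -0.083759 + 0.630497 = 0.546738.
Inverse-square distance factor (a/d)² = 1.0016² = 1.003203.
Q̄ = (S_0/π) × 1.003203 × [bracket] = (1361/π) × 1.003203 × 0.546738 = 237.6 W/m².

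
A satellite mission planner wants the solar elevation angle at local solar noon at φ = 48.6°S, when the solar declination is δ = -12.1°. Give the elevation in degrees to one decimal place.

53.5°

At local noon the hour angle is zero, so the zenith angle equals |φ − δ| = |-48.6° − (-12.100°)| = 36.500°.
Elevation = 90° − 36.500° = 53.5°.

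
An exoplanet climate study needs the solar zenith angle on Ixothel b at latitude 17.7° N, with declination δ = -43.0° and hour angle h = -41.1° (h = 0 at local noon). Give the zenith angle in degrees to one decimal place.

θ_z = 71.5°

cos θ_z = sin φ sin δ + cos φ cos δ cos h = -0.207350 + 0.525032 = 0.317682.
θ_z = arccos(0.317682) = 71.5°.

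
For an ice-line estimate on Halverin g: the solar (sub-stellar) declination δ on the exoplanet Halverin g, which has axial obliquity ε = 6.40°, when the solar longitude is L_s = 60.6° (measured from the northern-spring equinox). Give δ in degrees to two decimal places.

δ = +5.57°

sin δ = sin ε · sin L_s = sin 6.40° × sin 60.6° = 0.097113.
δ = arcsin(0.097113) = +5.57°.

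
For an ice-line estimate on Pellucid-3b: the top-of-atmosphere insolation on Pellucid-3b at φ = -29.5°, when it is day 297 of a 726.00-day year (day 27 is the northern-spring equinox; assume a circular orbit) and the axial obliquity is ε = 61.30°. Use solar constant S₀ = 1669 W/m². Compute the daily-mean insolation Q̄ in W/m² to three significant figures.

Q̄ ≈ 137 W/m²

Solar longitude: λ_s = 360° × (297 − 27)/726.00 = 133.884°.
sin δ = sin 61.30° × sin 133.884° = 0.63220, so δ = +39.212°.
cos H₀ = −tan(-29.5°) tan(+39.212°) = 0.4616, H₀ = 1.0910 rad.
Bracket: H₀ sin φ sin δ + cos φ cos δ sin H₀ = 1.0910×-0.49242×0.63220 + 0.87036×0.77481×0.88707 = -0.339637 + 0.598208 = 0.258571.
Q̄ = (S₀/π) × [bracket] = (1669/π) × 0.258571 = 137.4 W/m².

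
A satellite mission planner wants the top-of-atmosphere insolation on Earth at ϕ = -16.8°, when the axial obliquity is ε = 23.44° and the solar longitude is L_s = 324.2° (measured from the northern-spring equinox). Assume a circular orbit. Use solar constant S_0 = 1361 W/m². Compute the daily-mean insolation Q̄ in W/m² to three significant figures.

Q̄ ≈ 450 W/m²

Solar declination: sin δ = sin ε · sin L_s = sin 23.44° × sin 324.2° = -0.23269, so δ = -13.455°.
cos h₀ = −tan(-16.8°) tan(-13.455°) = -0.0722, h₀ = 1.6431 rad.
Bracket: h₀ sin ϕ sin δ + cos ϕ cos δ sin h₀ = 1.6431×-0.28903×-0.23269 + 0.95732×0.97255×0.99739 = 0.110506 + 0.928612 = 1.039118.
Q̄ = (S_0/π) × [bracket] = (1361/π) × 1.039118 = 450.2 W/m².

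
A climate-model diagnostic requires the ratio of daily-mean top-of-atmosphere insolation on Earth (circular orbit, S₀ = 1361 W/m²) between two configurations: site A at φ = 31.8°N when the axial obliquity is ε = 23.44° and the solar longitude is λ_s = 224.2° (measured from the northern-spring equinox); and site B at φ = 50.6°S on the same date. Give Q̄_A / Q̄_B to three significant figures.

Q̄_A / Q̄_B ≈ 0.610

— Configuration A (φ=+31.8°):
Solar declination: sin δ = sin ε · sin λ_s = sin 23.44° × sin 224.2° = -0.27732, so δ = -16.101°.
cos H₀ = −tan(+31.8°) tan(-16.101°) = 0.1790, H₀ = 1.3909 rad.
Bracket: H₀ sin φ sin δ + cos φ cos δ sin H₀ = 1.3909×0.52696×-0.27732 + 0.84989×0.96078×0.98385 = -0.203261 + 0.803370 = 0.600109.
Q̄ = (S₀/π) × [bracket] = (1361/π) × 0.600109 = 259.98 W/m².
— Configuration B (φ=-50.6°):
cos H₀ = −tan(-50.6°) tan(-16.101°) = -0.3514, H₀ = 1.9299 rad.
Bracket: H₀ sin φ sin δ + cos φ cos δ sin H₀ = 1.9299×-0.77273×-0.27732 + 0.63473×0.96078×0.93622 = 0.413565 + 0.570941 = 0.984506.
Q̄ = (S₀/π) × [bracket] = (1361/π) × 0.984506 = 426.51 W/m².
Ratio Q̄_A / Q̄_B = 259.98 / 426.51 = 0.6096.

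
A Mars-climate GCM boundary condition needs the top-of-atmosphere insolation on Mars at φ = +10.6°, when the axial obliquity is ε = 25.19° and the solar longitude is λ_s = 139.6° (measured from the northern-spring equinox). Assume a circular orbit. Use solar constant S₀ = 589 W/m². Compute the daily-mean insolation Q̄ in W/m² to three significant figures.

Solar declination: sin δ = sin ε · sin λ_s = sin 25.19° × sin 139.6° = 0.27585, so δ = +16.013°.
cos H₀ = −tan(+10.6°) tan(+16.013°) = -0.0537, H₀ = 1.6245 rad.
Bracket: H₀ sin φ sin δ + cos φ cos δ sin H₀ = 1.6245×0.18395×0.27585 + 0.98294×0.96120×0.99856 = 0.082431 + 0.943441 = 1.025872.
Q̄ = (S₀/π) × [bracket] = (589/π) × 1.025872 = 192.3 W/m².

Q̄ ≈ 192 W/m²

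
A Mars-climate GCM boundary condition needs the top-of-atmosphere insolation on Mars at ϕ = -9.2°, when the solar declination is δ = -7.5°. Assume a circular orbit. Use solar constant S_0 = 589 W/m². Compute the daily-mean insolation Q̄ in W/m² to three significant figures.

Q̄ ≈ 190 W/m²

cos h₀ = −tan(-9.2°) tan(-7.500°) = -0.0213, h₀ = 1.5921 rad.
Bracket: h₀ sin ϕ sin δ + cos ϕ cos δ sin h₀ = 1.5921×-0.15988×-0.13053 + 0.98714×0.99144×0.99977 = 0.033226 + 0.978465 = 1.011691.
Q̄ = (S_0/π) × [bracket] = (589/π) × 1.011691 = 189.7 W/m².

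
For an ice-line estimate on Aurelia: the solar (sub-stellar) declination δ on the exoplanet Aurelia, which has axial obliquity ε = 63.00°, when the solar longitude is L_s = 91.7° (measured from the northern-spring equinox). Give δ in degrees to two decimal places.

sin δ = sin ε · sin L_s = sin 63.00° × sin 91.7° = 0.890614.
δ = arcsin(0.890614) = +62.95°.

δ = +62.95°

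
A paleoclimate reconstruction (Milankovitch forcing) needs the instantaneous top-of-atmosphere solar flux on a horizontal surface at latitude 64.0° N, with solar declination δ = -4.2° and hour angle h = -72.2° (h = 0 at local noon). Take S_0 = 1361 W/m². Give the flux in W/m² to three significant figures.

cos θ_z = sin ϕ sin δ + cos ϕ cos δ cos h = -0.065826 + 0.133648 = 0.067822.
Flux = S_0 · cos θ_z = 1361 × 0.067822 = 92.31 W/m².

92.3 W/m²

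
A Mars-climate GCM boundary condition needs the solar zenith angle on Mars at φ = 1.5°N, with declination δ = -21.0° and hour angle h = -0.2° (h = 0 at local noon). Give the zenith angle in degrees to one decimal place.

θ_z = 22.5°

cos θ_z = sin φ sin δ + cos φ cos δ cos h = -0.009381 + 0.933255 = 0.923874.
θ_z = arccos(0.923874) = 22.5°.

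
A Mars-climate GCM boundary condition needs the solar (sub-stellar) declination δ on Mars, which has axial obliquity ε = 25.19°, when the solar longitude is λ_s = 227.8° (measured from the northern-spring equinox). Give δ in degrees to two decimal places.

sin δ = sin ε · sin λ_s = sin 25.19° × sin 227.8° = -0.315302.
δ = arcsin(-0.315302) = -18.38°.

δ = -18.38°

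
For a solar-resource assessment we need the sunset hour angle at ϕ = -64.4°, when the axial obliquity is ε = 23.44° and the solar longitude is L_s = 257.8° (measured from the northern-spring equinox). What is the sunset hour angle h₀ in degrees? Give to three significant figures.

h₀ = 152°

Solar declination: sin δ = sin ε · sin L_s = sin 23.44° × sin 257.8° = -0.38880, so δ = -22.880°.
cos h₀ = −tan ϕ · tan δ = −tan(-64.4°) × tan(-22.880°) = -0.8808, so h₀ = 2.6483 rad = 151.74°.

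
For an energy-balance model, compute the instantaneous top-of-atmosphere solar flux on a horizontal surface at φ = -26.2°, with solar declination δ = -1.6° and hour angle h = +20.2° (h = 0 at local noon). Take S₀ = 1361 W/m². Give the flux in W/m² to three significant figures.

cos θ_z = sin φ sin δ + cos φ cos δ cos h = 0.012328 + 0.841742 = 0.854070.
Flux = S₀ · cos θ_z = 1361 × 0.854070 = 1162 W/m².

1.16e+03 W/m²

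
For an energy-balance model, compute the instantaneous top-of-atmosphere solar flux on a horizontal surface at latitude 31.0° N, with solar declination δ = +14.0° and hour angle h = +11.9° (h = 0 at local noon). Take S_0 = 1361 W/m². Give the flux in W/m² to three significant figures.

cos θ_z = sin ϕ sin δ + cos ϕ cos δ cos h = 0.124599 + 0.813832 = 0.938431.
Flux = S_0 · cos θ_z = 1361 × 0.938431 = 1277 W/m².

1.28e+03 W/m²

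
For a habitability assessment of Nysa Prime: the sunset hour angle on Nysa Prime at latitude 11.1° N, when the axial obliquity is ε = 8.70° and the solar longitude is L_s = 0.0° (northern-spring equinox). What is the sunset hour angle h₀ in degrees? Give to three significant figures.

h₀ = 90.0°

Solar declination: sin δ = sin ε · sin L_s = sin 8.70° × sin 0.0° = 0.00000, so δ = +0.000°.
cos h₀ = −tan ϕ · tan δ = −tan(+11.1°) × tan(+0.000°) = -0.0000, so h₀ = 1.5708 rad = 90.00°.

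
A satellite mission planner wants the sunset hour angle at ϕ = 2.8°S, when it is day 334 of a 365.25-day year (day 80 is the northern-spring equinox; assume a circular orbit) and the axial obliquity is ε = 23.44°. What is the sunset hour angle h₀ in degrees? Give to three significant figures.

h₀ = 91.1°

Solar longitude: L_s = 360° × (334 − 80)/365.25 = 250.349°.
sin δ = sin 23.44° × sin 250.349° = -0.37462, so δ = -22.001°.
cos h₀ = −tan ϕ · tan δ = −tan(-2.8°) × tan(-22.001°) = -0.0198, so h₀ = 1.5906 rad = 91.13°.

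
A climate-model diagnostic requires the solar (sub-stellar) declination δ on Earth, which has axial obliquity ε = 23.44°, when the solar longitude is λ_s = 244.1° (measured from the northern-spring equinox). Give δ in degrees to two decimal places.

sin δ = sin ε · sin λ_s = sin 23.44° × sin 244.1° = -0.357834.
δ = arcsin(-0.357834) = -20.97°.

δ = -20.97°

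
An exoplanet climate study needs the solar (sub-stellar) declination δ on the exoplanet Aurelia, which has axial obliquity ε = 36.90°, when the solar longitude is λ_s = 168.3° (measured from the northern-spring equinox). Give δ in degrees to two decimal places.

sin δ = sin ε · sin λ_s = sin 36.90° × sin 168.3° = 0.121758.
δ = arcsin(0.121758) = +6.99°.

δ = +6.99°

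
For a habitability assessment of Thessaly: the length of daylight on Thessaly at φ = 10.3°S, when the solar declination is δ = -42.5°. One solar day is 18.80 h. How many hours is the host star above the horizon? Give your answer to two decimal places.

cos H₀ = −tan φ · tan δ = −tan(-10.3°) × tan(-42.500°) = -0.1665, so H₀ = 1.7381 rad = 99.59°.
Daylight = 2H₀/(2π) × 18.80 h = (1.7381/π) × 18.80 = 10.40 h.

10.40 h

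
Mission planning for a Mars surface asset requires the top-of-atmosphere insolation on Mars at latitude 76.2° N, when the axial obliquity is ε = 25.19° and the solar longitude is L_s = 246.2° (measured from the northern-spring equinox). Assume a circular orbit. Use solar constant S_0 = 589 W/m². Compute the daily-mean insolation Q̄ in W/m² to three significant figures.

Q̄ ≈ 0.00 W/m²

Solar declination: sin δ = sin ε · sin L_s = sin 25.19° × sin 246.2° = -0.38943, so δ = -22.919°.
cos h₀ = −tan(+76.2°) tan(-22.919°) = 1.7213 ≥ 1 ⇒ polar night, h₀ = 0 and Q̄ = 0.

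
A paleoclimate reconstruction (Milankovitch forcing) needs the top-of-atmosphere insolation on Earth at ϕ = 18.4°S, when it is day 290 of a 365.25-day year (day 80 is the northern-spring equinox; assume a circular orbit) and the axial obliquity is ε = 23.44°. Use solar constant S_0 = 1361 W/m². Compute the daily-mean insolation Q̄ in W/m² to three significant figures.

Q̄ ≈ 444 W/m²

Solar longitude: L_s = 360° × (290 − 80)/365.25 = 206.982°.
sin δ = sin 23.44° × sin 206.982° = -0.18048, so δ = -10.398°.
cos h₀ = −tan(-18.4°) tan(-10.398°) = -0.0610, h₀ = 1.6319 rad.
Bracket: h₀ sin ϕ sin δ + cos ϕ cos δ sin h₀ = 1.6319×-0.31565×-0.18048 + 0.94888×0.98358×0.99814 = 0.092967 + 0.931563 = 1.024530.
Q̄ = (S_0/π) × [bracket] = (1361/π) × 1.024530 = 443.8 W/m².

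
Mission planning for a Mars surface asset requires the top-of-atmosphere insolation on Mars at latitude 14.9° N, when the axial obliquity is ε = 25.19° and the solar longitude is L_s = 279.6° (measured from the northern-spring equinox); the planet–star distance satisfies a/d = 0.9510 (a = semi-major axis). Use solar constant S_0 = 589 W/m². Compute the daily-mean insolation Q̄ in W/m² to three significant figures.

Q̄ ≈ 121 W/m²

Solar declination: sin δ = sin ε · sin L_s = sin 25.19° × sin 279.6° = -0.41966, so δ = -24.813°.
cos h₀ = −tan(+14.9°) tan(-24.813°) = 0.1230, h₀ = 1.4475 rad.
Bracket: h₀ sin ϕ sin δ + cos ϕ cos δ sin h₀ = 1.4475×0.25713×-0.41966 + 0.96638×0.90768×0.99240 = -0.156196 + 0.870497 = 0.714301.
Inverse-square distance factor (a/d)² = 0.9510² = 0.904401.
Q̄ = (S_0/π) × 0.904401 × [bracket] = (589/π) × 0.904401 × 0.714301 = 121.1 W/m².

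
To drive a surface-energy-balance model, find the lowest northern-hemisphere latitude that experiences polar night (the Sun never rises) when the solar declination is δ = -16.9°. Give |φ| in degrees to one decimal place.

Polar night requires cos H₀ = −tan φ tan δ ≥ 1, i.e. tan φ tan δ ≤ −1.
The boundary is |tan φ| · |tan δ| = 1, so |φ| = 90° − |δ| = 90° − 16.9° = 73.1° in the northern hemisphere.

|φ| = 73.1°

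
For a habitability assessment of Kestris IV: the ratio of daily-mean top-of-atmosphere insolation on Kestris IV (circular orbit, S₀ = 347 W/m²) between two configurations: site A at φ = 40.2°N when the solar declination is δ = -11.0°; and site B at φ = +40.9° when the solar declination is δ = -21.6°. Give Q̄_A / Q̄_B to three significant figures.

Q̄_A / Q̄_B ≈ 1.55

— Configuration A (φ=+40.2°):
cos H₀ = −tan(+40.2°) tan(-11.000°) = 0.1643, H₀ = 1.4058 rad.
Bracket: H₀ sin φ sin δ + cos φ cos δ sin H₀ = 1.4058×0.64546×-0.19081 + 0.76380×0.98163×0.98642 = -0.173139 + 0.739587 = 0.566448.
Q̄ = (S₀/π) × [bracket] = (347/π) × 0.566448 = 62.566 W/m².
— Configuration B (φ=+40.9°):
cos H₀ = −tan(+40.9°) tan(-21.600°) = 0.3430, H₀ = 1.2207 rad.
Bracket: H₀ sin φ sin δ + cos φ cos δ sin H₀ = 1.2207×0.65474×-0.36812 + 0.75585×0.92978×0.93935 = -0.294217 + 0.660151 = 0.365934.
Q̄ = (S₀/π) × [bracket] = (347/π) × 0.365934 = 40.419 W/m².
Ratio Q̄_A / Q̄_B = 62.566 / 40.419 = 1.548.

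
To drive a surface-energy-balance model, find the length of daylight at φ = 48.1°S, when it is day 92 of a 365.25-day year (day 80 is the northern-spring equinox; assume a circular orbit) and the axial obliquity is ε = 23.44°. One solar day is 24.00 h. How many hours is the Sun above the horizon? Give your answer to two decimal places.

11.30 h

Solar longitude: λ_s = 360° × (92 − 80)/365.25 = 11.828°.
sin δ = sin 23.44° × sin 11.828° = 0.08153, so δ = +4.677°.
cos H₀ = −tan φ · tan δ = −tan(-48.1°) × tan(+4.677°) = 0.0912, so H₀ = 1.4795 rad = 84.77°.
Daylight = 2H₀/(2π) × 24.00 h = (1.4795/π) × 24.00 = 11.30 h.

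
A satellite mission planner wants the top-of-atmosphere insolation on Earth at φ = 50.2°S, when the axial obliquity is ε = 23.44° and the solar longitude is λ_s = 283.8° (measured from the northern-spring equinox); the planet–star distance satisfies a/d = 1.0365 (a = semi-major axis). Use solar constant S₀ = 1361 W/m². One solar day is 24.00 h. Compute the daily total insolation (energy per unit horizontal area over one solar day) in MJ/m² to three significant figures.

Solar declination: sin δ = sin ε · sin λ_s = sin 23.44° × sin 283.8° = -0.38631, so δ = -22.725°.
cos H₀ = −tan(-50.2°) tan(-22.725°) = -0.5027, H₀ = 2.0975 rad.
Bracket: H₀ sin φ sin δ + cos φ cos δ sin H₀ = 2.0975×-0.76828×-0.38631 + 0.64011×0.92237×0.86447 = 0.622526 + 0.510399 = 1.132925.
Inverse-square distance factor (a/d)² = 1.0365² = 1.074332.
Q̄ = (S₀/π) × 1.074332 × [bracket] = (1361/π) × 1.074332 × 1.132925 = 527.29 W/m².
Daily total = Q̄ × 24.00 h × 3600 s/h = 527.29 × 24.00 × 3600 / 10⁶ = 45.56 MJ/m².

45.6 MJ/m²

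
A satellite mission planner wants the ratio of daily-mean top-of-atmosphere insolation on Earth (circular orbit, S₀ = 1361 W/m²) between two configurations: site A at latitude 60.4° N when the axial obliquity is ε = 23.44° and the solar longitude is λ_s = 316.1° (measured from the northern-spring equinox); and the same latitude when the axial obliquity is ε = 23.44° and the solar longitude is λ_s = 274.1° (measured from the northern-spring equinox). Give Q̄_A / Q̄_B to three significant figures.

Q̄_A / Q̄_B ≈ 3.16

— Configuration A (φ=+60.4°):
Solar declination: sin δ = sin ε · sin λ_s = sin 23.44° × sin 316.1° = -0.27583, so δ = -16.011°.
cos H₀ = −tan(+60.4°) tan(-16.011°) = 0.5051, H₀ = 1.0413 rad.
Bracket: H₀ sin φ sin δ + cos φ cos δ sin H₀ = 1.0413×0.86949×-0.27583 + 0.49394×0.96121×0.86304 = -0.249736 + 0.409754 = 0.160018.
Q̄ = (S₀/π) × [bracket] = (1361/π) × 0.160018 = 69.323 W/m².
— Configuration B (φ=+60.4°):
Solar declination: sin δ = sin ε · sin λ_s = sin 23.44° × sin 274.1° = -0.39677, so δ = -23.376°.
cos H₀ = −tan(+60.4°) tan(-23.376°) = 0.7609, H₀ = 0.7061 rad.
Bracket: H₀ sin φ sin δ + cos φ cos δ sin H₀ = 0.7061×0.86949×-0.39677 + 0.49394×0.91792×0.64887 = -0.243596 + 0.294196 = 0.050600.
Q̄ = (S₀/π) × [bracket] = (1361/π) × 0.050600 = 21.921 W/m².
Ratio Q̄_A / Q̄_B = 69.323 / 21.921 = 3.162.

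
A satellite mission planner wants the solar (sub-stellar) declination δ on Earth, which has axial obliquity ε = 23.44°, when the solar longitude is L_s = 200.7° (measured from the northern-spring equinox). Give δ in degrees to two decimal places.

δ = -8.08°

sin δ = sin ε · sin L_s = sin 23.44° × sin 200.7° = -0.140608.
δ = arcsin(-0.140608) = -8.08°.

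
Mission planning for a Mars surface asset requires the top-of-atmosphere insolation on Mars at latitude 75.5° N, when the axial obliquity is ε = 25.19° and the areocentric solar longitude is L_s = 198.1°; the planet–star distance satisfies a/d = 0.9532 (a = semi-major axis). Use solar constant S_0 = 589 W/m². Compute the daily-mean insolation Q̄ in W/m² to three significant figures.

Q̄ ≈ 13.8 W/m²

sin δ = sin 25.19° × sin 198.1° = -0.13223, so δ = -7.599°.
cos h₀ = −tan(+75.5°) tan(-7.599°) = 0.5158, h₀ = 1.0288 rad.
Bracket: h₀ sin ϕ sin δ + cos ϕ cos δ sin h₀ = 1.0288×0.96815×-0.13223 + 0.25038×0.99122×0.85669 = -0.131705 + 0.212615 = 0.080910.
Inverse-square distance factor (a/d)² = 0.9532² = 0.908590.
Q̄ = (S_0/π) × 0.908590 × [bracket] = (589/π) × 0.908590 × 0.080910 = 13.78 W/m².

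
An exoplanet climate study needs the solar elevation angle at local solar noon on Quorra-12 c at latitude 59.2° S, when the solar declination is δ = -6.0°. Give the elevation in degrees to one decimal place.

At local noon the hour angle is zero, so the zenith angle equals |φ − δ| = |-59.2° − (-6.000°)| = 53.200°.
Elevation = 90° − 53.200° = 36.8°.

36.8°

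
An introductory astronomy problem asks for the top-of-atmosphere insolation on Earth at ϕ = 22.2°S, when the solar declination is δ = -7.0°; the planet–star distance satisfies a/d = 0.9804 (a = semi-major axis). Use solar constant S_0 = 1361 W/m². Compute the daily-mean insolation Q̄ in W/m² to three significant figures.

cos h₀ = −tan(-22.2°) tan(-7.000°) = -0.0501, h₀ = 1.6209 rad.
Bracket: h₀ sin ϕ sin δ + cos ϕ cos δ sin h₀ = 1.6209×-0.37784×-0.12187 + 0.92587×0.99255×0.99874 = 0.074638 + 0.917814 = 0.992452.
Inverse-square distance factor (a/d)² = 0.9804² = 0.961184.
Q̄ = (S_0/π) × 0.961184 × [bracket] = (1361/π) × 0.961184 × 0.992452 = 413.3 W/m².

Q̄ ≈ 413 W/m²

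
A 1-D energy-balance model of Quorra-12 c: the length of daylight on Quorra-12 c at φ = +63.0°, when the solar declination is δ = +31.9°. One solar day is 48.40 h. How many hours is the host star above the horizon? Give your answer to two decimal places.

Sunrise equation: cos H₀ = −tan φ · tan δ = -1.2216 ≤ −1, so the host star never sets (polar day) and H₀ = π.
Daylight = 2H₀/(2π) × 48.40 h = (3.1416/π) × 48.40 = 48.40 h.

48.40 h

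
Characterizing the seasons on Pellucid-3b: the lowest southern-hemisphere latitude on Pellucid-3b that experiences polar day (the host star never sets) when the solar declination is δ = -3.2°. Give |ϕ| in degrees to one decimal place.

|ϕ| = 86.8°

Polar day requires cos h₀ = −tan ϕ tan δ ≤ −1, i.e. tan ϕ tan δ ≥ 1.
The boundary is |tan ϕ| · |tan δ| = 1, so |ϕ| = 90° − |δ| = 90° − 3.2° = 86.8° in the southern hemisphere.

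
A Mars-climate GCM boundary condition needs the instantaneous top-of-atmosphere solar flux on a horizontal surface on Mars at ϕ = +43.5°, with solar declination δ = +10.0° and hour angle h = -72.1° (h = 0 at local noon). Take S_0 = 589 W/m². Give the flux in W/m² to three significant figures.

200 W/m²

cos θ_z = sin ϕ sin δ + cos ϕ cos δ cos h = 0.119532 + 0.219562 = 0.339094.
Flux = S_0 · cos θ_z = 589 × 0.339094 = 199.7 W/m².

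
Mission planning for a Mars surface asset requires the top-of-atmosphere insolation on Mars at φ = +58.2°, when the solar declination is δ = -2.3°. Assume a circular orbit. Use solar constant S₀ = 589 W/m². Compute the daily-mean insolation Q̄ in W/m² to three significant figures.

Q̄ ≈ 88.9 W/m²

cos H₀ = −tan(+58.2°) tan(-2.300°) = 0.0648, H₀ = 1.5060 rad.
Bracket: H₀ sin φ sin δ + cos φ cos δ sin H₀ = 1.5060×0.84989×-0.04013 + 0.52696×0.99919×0.99790 = -0.051364 + 0.525427 = 0.474063.
Q̄ = (S₀/π) × [bracket] = (589/π) × 0.474063 = 88.88 W/m².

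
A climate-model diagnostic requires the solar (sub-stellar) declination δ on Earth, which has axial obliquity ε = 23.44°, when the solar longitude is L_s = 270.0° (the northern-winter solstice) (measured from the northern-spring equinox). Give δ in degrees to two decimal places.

sin δ = sin ε · sin L_s = sin 23.44° × sin 270.0° = -0.397789.
δ = arcsin(-0.397789) = -23.44°.

δ = -23.44°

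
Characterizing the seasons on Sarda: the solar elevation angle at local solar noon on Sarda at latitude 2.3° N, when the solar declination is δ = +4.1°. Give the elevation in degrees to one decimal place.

At local noon the hour angle is zero, so the zenith angle equals |φ − δ| = |+2.3° − (+4.100°)| = 1.800°.
Elevation = 90° − 1.800° = 88.2°.

88.2°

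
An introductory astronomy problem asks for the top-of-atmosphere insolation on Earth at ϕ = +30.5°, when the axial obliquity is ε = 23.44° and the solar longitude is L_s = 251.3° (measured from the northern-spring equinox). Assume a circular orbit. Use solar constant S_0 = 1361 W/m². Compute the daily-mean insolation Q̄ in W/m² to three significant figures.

Q̄ ≈ 226 W/m²

Solar declination: sin δ = sin ε · sin L_s = sin 23.44° × sin 251.3° = -0.37679, so δ = -22.135°.
cos h₀ = −tan(+30.5°) tan(-22.135°) = 0.2396, h₀ = 1.3288 rad.
Bracket: h₀ sin ϕ sin δ + cos ϕ cos δ sin h₀ = 1.3288×0.50754×-0.37679 + 0.86163×0.92630×0.97087 = -0.254114 + 0.774878 = 0.520764.
Q̄ = (S_0/π) × [bracket] = (1361/π) × 0.520764 = 225.6 W/m².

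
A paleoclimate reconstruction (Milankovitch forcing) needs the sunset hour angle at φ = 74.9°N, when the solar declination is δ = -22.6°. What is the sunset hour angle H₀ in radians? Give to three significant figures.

cos H₀ = −tan φ · tan δ = 1.5427 ≥ 1, so the Sun never rises (polar night) and H₀ = 0.

H₀ = 0.00 rad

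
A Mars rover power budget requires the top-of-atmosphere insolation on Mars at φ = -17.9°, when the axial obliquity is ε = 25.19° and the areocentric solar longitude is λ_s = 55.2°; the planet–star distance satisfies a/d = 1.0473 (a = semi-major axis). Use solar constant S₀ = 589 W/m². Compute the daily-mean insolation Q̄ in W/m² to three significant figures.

sin δ = sin 25.19° × sin 55.2° = 0.34950, so δ = +20.457°.
cos H₀ = −tan(-17.9°) tan(+20.457°) = 0.1205, H₀ = 1.4500 rad.
Bracket: H₀ sin φ sin δ + cos φ cos δ sin H₀ = 1.4500×-0.30736×0.34950 + 0.95159×0.93694×0.99272 = -0.155762 + 0.885092 = 0.729330.
Inverse-square distance factor (a/d)² = 1.0473² = 1.096837.
Q̄ = (S₀/π) × 1.096837 × [bracket] = (589/π) × 1.096837 × 0.729330 = 150.0 W/m².

Q̄ ≈ 150 W/m²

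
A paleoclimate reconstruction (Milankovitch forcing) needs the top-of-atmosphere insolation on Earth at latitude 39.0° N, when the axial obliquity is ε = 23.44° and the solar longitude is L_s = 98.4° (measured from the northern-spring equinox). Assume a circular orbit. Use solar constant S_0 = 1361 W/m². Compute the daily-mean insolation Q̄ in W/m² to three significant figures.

Q̄ ≈ 497 W/m²

Solar declination: sin δ = sin ε · sin L_s = sin 23.44° × sin 98.4° = 0.39352, so δ = +23.174°.
cos h₀ = −tan(+39.0°) tan(+23.174°) = -0.3466, h₀ = 1.9248 rad.
Bracket: h₀ sin ϕ sin δ + cos ϕ cos δ sin h₀ = 1.9248×0.62932×0.39352 + 0.77715×0.91932×0.93800 = 0.476677 + 0.670154 = 1.146831.
Q̄ = (S_0/π) × [bracket] = (1361/π) × 1.146831 = 496.8 W/m².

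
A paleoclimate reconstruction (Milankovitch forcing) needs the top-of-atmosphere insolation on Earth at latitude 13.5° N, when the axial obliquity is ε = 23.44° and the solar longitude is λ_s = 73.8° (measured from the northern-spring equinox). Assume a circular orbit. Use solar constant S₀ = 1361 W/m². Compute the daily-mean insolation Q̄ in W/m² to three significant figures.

Solar declination: sin δ = sin ε · sin λ_s = sin 23.44° × sin 73.8° = 0.38199, so δ = +22.457°.
cos H₀ = −tan(+13.5°) tan(+22.457°) = -0.0992, H₀ = 1.6702 rad.
Bracket: H₀ sin φ sin δ + cos φ cos δ sin H₀ = 1.6702×0.23345×0.38199 + 0.97237×0.92416×0.99506 = 0.148941 + 0.894186 = 1.043127.
Q̄ = (S₀/π) × [bracket] = (1361/π) × 1.043127 = 451.9 W/m².

Q̄ ≈ 452 W/m²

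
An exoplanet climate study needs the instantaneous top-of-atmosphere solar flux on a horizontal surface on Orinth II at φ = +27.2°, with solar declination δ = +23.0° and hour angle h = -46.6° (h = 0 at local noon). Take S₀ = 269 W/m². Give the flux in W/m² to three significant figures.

cos θ_z = sin φ sin δ + cos φ cos δ cos h = 0.178602 + 0.562527 = 0.741129.
Flux = S₀ · cos θ_z = 269 × 0.741129 = 199.4 W/m².

199 W/m²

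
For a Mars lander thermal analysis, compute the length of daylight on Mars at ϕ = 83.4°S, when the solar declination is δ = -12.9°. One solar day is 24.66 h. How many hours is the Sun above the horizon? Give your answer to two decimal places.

24.66 h

Sunrise equation: cos h₀ = −tan ϕ · tan δ = -1.9795 ≤ −1, so the Sun never sets (polar day) and h₀ = π.
Daylight = 2h₀/(2π) × 24.66 h = (3.1416/π) × 24.66 = 24.66 h.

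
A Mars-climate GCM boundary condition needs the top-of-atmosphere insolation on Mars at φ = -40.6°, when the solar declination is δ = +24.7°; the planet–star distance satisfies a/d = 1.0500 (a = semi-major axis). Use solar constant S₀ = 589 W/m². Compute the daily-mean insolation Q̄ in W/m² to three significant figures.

cos H₀ = −tan(-40.6°) tan(+24.700°) = 0.3942, H₀ = 1.1656 rad.
Bracket: H₀ sin φ sin δ + cos φ cos δ sin H₀ = 1.1656×-0.65077×0.41787 + 0.75927×0.90851×0.91901 = -0.316970 + 0.633937 = 0.316967.
Inverse-square distance factor (a/d)² = 1.0500² = 1.102500.
Q̄ = (S₀/π) × 1.102500 × [bracket] = (589/π) × 1.102500 × 0.316967 = 65.52 W/m².

Q̄ ≈ 65.5 W/m²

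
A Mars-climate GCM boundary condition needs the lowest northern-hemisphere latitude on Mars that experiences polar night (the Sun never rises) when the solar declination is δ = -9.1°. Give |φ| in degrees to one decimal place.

Polar night requires cos H₀ = −tan φ tan δ ≥ 1, i.e. tan φ tan δ ≤ −1.
The boundary is |tan φ| · |tan δ| = 1, so |φ| = 90° − |δ| = 90° − 9.1° = 80.9° in the northern hemisphere.

|φ| = 80.9°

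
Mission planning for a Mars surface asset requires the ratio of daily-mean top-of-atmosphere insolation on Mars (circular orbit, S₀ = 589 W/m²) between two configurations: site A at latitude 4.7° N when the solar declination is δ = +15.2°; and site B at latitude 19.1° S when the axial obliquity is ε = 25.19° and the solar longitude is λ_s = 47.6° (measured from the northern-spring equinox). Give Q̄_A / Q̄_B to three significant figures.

Q̄_A / Q̄_B ≈ 1.34

— Configuration A (φ=+4.7°):
cos H₀ = −tan(+4.7°) tan(+15.200°) = -0.0223, H₀ = 1.5931 rad.
Bracket: H₀ sin φ sin δ + cos φ cos δ sin H₀ = 1.5931×0.08194×0.26219 + 0.99664×0.96502×0.99975 = 0.034226 + 0.961537 = 0.995763.
Q̄ = (S₀/π) × [bracket] = (589/π) × 0.995763 = 186.69 W/m².
— Configuration B (φ=-19.1°):
Solar declination: sin δ = sin ε · sin λ_s = sin 25.19° × sin 47.6° = 0.31430, so δ = +18.319°.
cos H₀ = −tan(-19.1°) tan(+18.319°) = 0.1146, H₀ = 1.4559 rad.
Bracket: H₀ sin φ sin δ + cos φ cos δ sin H₀ = 1.4559×-0.32722×0.31430 + 0.94495×0.94932×0.99341 = -0.149732 + 0.891148 = 0.741416.
Q̄ = (S₀/π) × [bracket] = (589/π) × 0.741416 = 139.00 W/m².
Ratio Q̄_A / Q̄_B = 186.69 / 139.00 = 1.343.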